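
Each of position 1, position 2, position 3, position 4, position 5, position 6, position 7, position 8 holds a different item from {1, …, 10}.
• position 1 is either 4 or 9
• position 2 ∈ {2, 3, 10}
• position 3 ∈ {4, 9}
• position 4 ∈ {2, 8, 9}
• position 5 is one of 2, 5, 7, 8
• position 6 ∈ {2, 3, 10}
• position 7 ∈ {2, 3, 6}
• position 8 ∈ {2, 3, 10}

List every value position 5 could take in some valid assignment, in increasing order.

position 1 and position 3 share exactly the 2 values {4, 9}; by pigeonhole those values go to them, so strike 4, 9 from position 4.
position 2, position 6, position 8 share exactly the 3 values {2, 3, 10}; by pigeonhole those values go to them, so strike 2, 3, 10 from position 4, position 5, position 7.
position 4 has just one choice, so position 4 = 8. So position 5 can't be 8.
position 7 must be 6 (only option left).
No further eliminations apply; position 5 can still be any of 5, 7.

5, 7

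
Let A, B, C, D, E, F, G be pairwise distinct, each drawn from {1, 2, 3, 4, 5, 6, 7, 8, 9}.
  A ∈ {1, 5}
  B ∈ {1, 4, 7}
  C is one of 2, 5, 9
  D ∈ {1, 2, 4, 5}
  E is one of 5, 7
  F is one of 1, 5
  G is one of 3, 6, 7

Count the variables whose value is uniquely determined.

4

The 2 variables A and F are confined to {1, 5}, which locks those values in; drop them from B, C, D, E.
That leaves E = 7. Remove 7 from B, G.
That leaves B = 4. So D can't be 4.
That leaves D = 2. Remove 2 from C.
C's domain is down to {9}, so C = 9.
Determined: B=4, C=9, D=2, E=7. The other variables each still have more than one consistent value. That makes 4.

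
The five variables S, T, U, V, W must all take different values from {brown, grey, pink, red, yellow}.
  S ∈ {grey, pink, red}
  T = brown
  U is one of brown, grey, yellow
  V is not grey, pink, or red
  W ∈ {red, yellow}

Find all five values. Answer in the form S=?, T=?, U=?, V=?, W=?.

S=pink, T=brown, U=grey, V=yellow, W=red

T's domain is down to {brown}, so T = brown. Remove brown from U, V.
V's domain is down to {yellow}, so V = yellow. So U, W can't be yellow.
That leaves W = red. So S can't be red.
U's domain is down to {grey}, so U = grey. So S can't be grey.
S's domain is down to {pink}, so S = pink.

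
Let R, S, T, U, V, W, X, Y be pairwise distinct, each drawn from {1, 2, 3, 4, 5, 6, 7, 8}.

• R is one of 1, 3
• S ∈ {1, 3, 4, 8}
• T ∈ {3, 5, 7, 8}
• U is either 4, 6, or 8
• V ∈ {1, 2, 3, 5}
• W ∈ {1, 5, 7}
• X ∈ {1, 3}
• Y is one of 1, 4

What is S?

The 8 variables together cover exactly {1, 2, 3, 4, 5, 6, 7, 8} — 8 values for 8 variables — and 2 appears only in V's list, so V = 2.
The 7 still-open variables draw from only 7 values {1, 3, 4, 5, 6, 7, 8}, so each is used; only U can be 6, hence U = 6.
R and X share exactly the 2 values {1, 3}; by pigeonhole those values go to them, so strike 1, 3 from S, T, W, Y.
Y has just one choice, so Y = 4. Eliminate 4 elsewhere: S.
So S = 8.

8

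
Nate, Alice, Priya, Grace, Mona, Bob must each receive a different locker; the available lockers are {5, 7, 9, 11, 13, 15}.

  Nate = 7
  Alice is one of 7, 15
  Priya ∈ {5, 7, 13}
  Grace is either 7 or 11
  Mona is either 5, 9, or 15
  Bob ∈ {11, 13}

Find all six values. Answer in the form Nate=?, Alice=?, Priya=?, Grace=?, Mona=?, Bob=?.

Nate must be 7 (only option left). Eliminate 7 elsewhere: Alice, Priya, Grace.
Alice must be 15 (only option left). Strike 15 from Mona.
Grace's domain is down to {11}, so Grace = 11. So Bob can't be 11.
That leaves Bob = 13. Remove 13 from Priya.
Priya must be 5 (only option left). Strike 5 from Mona.
Mona must be 9 (only option left).

Nate=7, Alice=15, Priya=5, Grace=11, Mona=9, Bob=13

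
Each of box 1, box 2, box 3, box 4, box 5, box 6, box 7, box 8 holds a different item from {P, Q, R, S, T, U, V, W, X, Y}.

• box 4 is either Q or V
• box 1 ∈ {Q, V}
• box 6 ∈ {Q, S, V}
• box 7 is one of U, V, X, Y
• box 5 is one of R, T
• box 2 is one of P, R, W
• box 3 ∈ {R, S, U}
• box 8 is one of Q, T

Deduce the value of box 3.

U

box 1 and box 4 share exactly the 2 values {Q, V}; by pigeonhole those values go to them, so strike Q, V from box 6, box 7, box 8.
box 6 has just one choice, so box 6 = S. Strike S from box 3.
box 8 must be T (only option left). Strike T from box 5.
box 5 has just one choice, so box 5 = R. Eliminate R elsewhere: box 2, box 3.
So box 3 = U.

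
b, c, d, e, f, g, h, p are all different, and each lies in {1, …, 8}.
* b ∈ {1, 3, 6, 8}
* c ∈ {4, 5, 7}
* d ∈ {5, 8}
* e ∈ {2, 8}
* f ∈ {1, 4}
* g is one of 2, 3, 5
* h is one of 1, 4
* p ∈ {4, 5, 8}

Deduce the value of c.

7

The 8 variables together cover exactly {1, 2, 3, 4, 5, 6, 7, 8} — 8 values for 8 variables — and 6 appears only in b's list, so b = 6.
Among the 7 still-open variables, 3 fits only g (and all 7 values in {1, 2, 3, 4, 5, 7, 8} must be used), so g = 3.
The 6 still-open variables draw from only 6 values {1, 2, 4, 5, 7, 8}, so each is used; only e can be 2, hence e = 2.
The 5 still-open variables draw from only 5 values {1, 4, 5, 7, 8}, so each is used; only c can be 7, hence c = 7.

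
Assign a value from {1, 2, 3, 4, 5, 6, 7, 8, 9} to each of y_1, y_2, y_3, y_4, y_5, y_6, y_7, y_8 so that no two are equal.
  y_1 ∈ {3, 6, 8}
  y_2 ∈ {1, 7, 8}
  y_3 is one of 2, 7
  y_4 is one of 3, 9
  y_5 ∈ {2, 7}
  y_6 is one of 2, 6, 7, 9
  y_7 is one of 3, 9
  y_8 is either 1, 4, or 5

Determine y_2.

y_3 and y_5 share exactly the 2 values {2, 7}; by pigeonhole those values go to them, so strike 2, 7 from y_2, y_6.
The 2 variables y_4 and y_7 are confined to {3, 9}, which locks those values in; drop them from y_1, y_6.
That leaves y_6 = 6. Remove 6 from y_1.
y_1 has just one choice, so y_1 = 8. Remove 8 from y_2.
So y_2 = 1.

1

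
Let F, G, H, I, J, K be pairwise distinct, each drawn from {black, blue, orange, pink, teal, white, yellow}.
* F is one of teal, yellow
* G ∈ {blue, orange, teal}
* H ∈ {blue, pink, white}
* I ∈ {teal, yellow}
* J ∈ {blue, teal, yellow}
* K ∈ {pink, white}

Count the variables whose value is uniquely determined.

2

The 6 variables together cover exactly {blue, orange, pink, teal, white, yellow} — 6 values for 6 variables — and orange appears only in G's list, so G = orange.
F and I between them cover only {teal, yellow} — a naked pair. Remove those values from J.
That leaves J = blue. Eliminate blue elsewhere: H.
Determined: G=orange, J=blue. The other variables each still have more than one consistent value. That makes 2.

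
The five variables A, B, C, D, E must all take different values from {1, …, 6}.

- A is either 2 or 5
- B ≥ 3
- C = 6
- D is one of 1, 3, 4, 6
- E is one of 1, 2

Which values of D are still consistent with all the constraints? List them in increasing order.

C has just one choice, so C = 6. Remove 6 from B, D.
No further eliminations apply; D can still be any of 1, 3, 4.

1, 3, 4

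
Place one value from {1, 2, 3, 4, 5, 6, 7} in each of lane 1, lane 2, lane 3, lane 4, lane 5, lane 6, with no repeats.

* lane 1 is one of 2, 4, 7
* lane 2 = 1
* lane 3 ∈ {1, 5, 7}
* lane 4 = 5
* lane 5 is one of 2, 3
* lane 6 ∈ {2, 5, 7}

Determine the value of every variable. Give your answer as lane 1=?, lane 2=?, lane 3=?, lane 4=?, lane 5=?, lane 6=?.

lane 1=4, lane 2=1, lane 3=7, lane 4=5, lane 5=3, lane 6=2

lane 2's domain is down to {1}, so lane 2 = 1. Strike 1 from lane 3.
lane 4's domain is down to {5}, so lane 4 = 5. So lane 3, lane 6 can't be 5.
That leaves lane 3 = 7. So lane 1, lane 6 can't be 7.
lane 6 must be 2 (only option left). Strike 2 from lane 1, lane 5.
lane 1 has just one choice, so lane 1 = 4.
lane 5 has just one choice, so lane 5 = 3.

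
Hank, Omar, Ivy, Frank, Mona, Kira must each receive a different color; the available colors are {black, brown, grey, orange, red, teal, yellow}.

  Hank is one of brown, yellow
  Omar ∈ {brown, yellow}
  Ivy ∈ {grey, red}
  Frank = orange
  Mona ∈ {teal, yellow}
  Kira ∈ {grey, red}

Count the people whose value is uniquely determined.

2

Frank's domain is down to {orange}, so Frank = orange.
Among the 5 still-open variables, teal fits only Mona (and all 5 values in {brown, grey, red, teal, yellow} must be used), so Mona = teal.
Determined: Frank=orange, Mona=teal. The other people each still have more than one consistent value. That makes 2.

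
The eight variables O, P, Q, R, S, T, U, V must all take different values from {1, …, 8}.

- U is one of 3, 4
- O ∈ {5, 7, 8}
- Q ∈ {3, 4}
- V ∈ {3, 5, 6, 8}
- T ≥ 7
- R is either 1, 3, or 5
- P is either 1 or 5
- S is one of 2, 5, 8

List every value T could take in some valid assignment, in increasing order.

The 8 variables together cover exactly {1, 2, 3, 4, 5, 6, 7, 8} — 8 values for 8 variables — and 2 appears only in S's list, so S = 2.
The 7 still-open variables together cover exactly {1, 3, 4, 5, 6, 7, 8} — 7 values for 7 variables — and 6 appears only in V's list, so V = 6.
Q and U between them cover only {3, 4} — a naked pair. Remove those values from R.
P and R between them cover only {1, 5} — a naked pair. Remove those values from O.
No further eliminations apply; T can still be any of 7, 8.

7, 8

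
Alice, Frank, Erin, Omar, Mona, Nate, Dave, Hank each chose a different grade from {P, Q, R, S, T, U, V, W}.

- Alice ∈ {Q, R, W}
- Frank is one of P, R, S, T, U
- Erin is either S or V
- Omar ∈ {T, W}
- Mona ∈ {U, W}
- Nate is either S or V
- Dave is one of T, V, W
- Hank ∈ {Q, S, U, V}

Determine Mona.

U

The 8 variables together cover exactly {P, Q, R, S, T, U, V, W} — 8 values for 8 variables — and P appears only in Frank's list, so Frank = P.
The 7 still-open variables draw from only 7 values {Q, R, S, T, U, V, W}, so each is used; only Alice can be R, hence Alice = R.
The 6 still-open variables together cover exactly {Q, S, T, U, V, W} — 6 values for 6 variables — and Q appears only in Hank's list, so Hank = Q.
The 5 still-open variables draw from only 5 values {S, T, U, V, W}, so each is used; only Mona can be U, hence Mona = U.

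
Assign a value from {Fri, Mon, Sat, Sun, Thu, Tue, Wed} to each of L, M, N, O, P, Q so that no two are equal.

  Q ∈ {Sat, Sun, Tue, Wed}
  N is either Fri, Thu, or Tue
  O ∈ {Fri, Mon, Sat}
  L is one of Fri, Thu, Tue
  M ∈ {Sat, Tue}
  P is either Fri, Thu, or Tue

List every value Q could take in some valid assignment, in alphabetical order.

L, N, P between them cover only {Fri, Thu, Tue} — a naked triple. Remove those values from M, O, Q.
M's domain is down to {Sat}, so M = Sat. Eliminate Sat elsewhere: O, Q.
O must be Mon (only option left).
No further eliminations apply; Q can still be any of Sun, Wed.

Sun, Wed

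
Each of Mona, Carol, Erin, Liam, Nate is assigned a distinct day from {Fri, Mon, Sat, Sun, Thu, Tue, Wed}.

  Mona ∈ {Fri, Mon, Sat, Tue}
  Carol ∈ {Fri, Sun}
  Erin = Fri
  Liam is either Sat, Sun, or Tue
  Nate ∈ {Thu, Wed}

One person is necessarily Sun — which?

Carol

Erin's domain is down to {Fri}, so Erin = Fri. Strike Fri from Mona, Carol.
So Sun goes to Carol.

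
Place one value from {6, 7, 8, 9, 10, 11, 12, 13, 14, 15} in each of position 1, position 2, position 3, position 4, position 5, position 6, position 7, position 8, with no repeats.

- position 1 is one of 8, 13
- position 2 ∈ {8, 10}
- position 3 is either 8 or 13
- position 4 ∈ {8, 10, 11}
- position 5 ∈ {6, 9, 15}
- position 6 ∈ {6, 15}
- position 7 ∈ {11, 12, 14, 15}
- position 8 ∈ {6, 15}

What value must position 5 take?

9

position 1 and position 3 between them cover only {8, 13} — a naked pair. Remove those values from position 2, position 4.
position 2's domain is down to {10}, so position 2 = 10. Eliminate 10 elsewhere: position 4.
That leaves position 4 = 11. So position 7 can't be 11.
position 6 and position 8 share exactly the 2 values {6, 15}; by pigeonhole those values go to them, so strike 6, 15 from position 5, position 7.
So position 5 = 9.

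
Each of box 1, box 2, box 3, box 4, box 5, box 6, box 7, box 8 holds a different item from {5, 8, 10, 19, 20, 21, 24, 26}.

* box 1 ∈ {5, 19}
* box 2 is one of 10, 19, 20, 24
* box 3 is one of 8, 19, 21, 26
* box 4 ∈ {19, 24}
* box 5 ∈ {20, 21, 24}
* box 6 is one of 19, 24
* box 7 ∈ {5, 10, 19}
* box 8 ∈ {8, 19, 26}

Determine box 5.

21

The 2 variables box 4 and box 6 are confined to {19, 24}, which locks those values in; drop them from box 1, box 2, box 3, box 5, box 7, box 8.
box 1 must be 5 (only option left). Remove 5 from box 7.
box 7 has just one choice, so box 7 = 10. Strike 10 from box 2.
box 2 has just one choice, so box 2 = 20. Eliminate 20 elsewhere: box 5.
So box 5 = 21.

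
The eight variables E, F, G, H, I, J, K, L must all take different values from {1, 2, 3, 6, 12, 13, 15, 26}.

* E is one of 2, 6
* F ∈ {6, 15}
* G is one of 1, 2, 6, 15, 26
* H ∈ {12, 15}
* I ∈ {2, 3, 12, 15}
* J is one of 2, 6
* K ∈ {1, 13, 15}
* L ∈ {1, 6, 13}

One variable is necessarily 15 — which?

F

The 8 variables together cover exactly {1, 2, 3, 6, 12, 13, 15, 26} — 8 values for 8 variables — and 3 appears only in I's list, so I = 3.
The 7 still-open variables draw from only 7 values {1, 2, 6, 12, 13, 15, 26}, so each is used; only H can be 12, hence H = 12.
The 6 still-open variables together cover exactly {1, 2, 6, 13, 15, 26} — 6 values for 6 variables — and 26 appears only in G's list, so G = 26.
The 2 variables E and J are confined to {2, 6}, which locks those values in; drop them from F, L.
So 15 goes to F.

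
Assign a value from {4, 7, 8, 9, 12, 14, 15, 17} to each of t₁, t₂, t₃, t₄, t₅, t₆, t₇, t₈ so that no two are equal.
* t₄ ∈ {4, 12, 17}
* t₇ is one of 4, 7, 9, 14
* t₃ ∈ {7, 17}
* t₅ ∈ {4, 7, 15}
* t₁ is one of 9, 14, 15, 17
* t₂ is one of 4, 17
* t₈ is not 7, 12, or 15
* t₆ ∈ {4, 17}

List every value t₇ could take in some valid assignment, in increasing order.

9, 14

Among the 8 variables, 8 fits only t₈ (and all 8 values in {4, 7, 8, 9, 12, 14, 15, 17} must be used), so t₈ = 8.
Among the 7 still-open variables, 12 fits only t₄ (and all 7 values in {4, 7, 9, 12, 14, 15, 17} must be used), so t₄ = 12.
t₂ and t₆ share exactly the 2 values {4, 17}; by pigeonhole those values go to them, so strike 4, 17 from t₁, t₃, t₅, t₇.
That leaves t₃ = 7. Strike 7 from t₅, t₇.
t₅ has just one choice, so t₅ = 15. So t₁ can't be 15.
No further eliminations apply; t₇ can still be any of 9, 14.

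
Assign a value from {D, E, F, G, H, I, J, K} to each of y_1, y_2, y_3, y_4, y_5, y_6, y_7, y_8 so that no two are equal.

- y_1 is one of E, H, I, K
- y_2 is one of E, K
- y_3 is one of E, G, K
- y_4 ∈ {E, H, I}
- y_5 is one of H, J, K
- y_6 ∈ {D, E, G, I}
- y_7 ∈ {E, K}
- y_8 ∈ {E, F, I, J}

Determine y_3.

G

Among the 8 variables, D fits only y_6 (and all 8 values in {D, E, F, G, H, I, J, K} must be used), so y_6 = D.
The 7 still-open variables draw from only 7 values {E, F, G, H, I, J, K}, so each is used; only y_8 can be F, hence y_8 = F.
Among the 6 still-open variables, G fits only y_3 (and all 6 values in {E, G, H, I, J, K} must be used), so y_3 = G.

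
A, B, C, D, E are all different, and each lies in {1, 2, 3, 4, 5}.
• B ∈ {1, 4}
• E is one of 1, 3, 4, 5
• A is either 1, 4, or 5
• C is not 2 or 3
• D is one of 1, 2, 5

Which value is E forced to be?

The 5 variables together cover exactly {1, 2, 3, 4, 5} — 5 values for 5 variables — and 2 appears only in D's list, so D = 2.
The 4 still-open variables draw from only 4 values {1, 3, 4, 5}, so each is used; only E can be 3, hence E = 3.

3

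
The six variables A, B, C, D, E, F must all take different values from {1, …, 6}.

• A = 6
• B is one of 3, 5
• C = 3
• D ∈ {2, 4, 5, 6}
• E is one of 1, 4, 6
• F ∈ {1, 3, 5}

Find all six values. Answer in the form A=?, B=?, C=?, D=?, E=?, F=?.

A=6, B=5, C=3, D=2, E=4, F=1

A's domain is down to {6}, so A = 6. So D, E can't be 6.
C has just one choice, so C = 3. So B, F can't be 3.
B's domain is down to {5}, so B = 5. Remove 5 from D, F.
F must be 1 (only option left). Eliminate 1 elsewhere: E.
E must be 4 (only option left). Remove 4 from D.
D must be 2 (only option left).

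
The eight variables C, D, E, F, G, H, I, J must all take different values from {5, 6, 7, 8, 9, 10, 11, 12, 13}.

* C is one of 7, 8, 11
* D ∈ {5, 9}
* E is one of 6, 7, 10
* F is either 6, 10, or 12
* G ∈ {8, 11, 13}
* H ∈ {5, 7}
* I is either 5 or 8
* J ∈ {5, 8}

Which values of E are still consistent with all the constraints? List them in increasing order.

6, 10

I and J between them cover only {5, 8} — a naked pair. Remove those values from C, D, G, H.
D must be 9 (only option left).
H has just one choice, so H = 7. Remove 7 from C, E.
C must be 11 (only option left). Remove 11 from G.
That leaves G = 13.
No further eliminations apply; E can still be any of 6, 10.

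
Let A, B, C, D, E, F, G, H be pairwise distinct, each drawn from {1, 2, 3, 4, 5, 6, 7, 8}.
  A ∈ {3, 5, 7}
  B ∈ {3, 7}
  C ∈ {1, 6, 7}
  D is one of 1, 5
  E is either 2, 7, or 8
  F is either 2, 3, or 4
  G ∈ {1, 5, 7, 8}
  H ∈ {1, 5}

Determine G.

8

The 8 variables draw from only 8 values {1, 2, 3, 4, 5, 6, 7, 8}, so each is used; only F can be 4, hence F = 4.
The 7 still-open variables draw from only 7 values {1, 2, 3, 5, 6, 7, 8}, so each is used; only E can be 2, hence E = 2.
Among the 6 still-open variables, 6 fits only C (and all 6 values in {1, 3, 5, 6, 7, 8} must be used), so C = 6.
Among the 5 still-open variables, 8 fits only G (and all 5 values in {1, 3, 5, 7, 8} must be used), so G = 8.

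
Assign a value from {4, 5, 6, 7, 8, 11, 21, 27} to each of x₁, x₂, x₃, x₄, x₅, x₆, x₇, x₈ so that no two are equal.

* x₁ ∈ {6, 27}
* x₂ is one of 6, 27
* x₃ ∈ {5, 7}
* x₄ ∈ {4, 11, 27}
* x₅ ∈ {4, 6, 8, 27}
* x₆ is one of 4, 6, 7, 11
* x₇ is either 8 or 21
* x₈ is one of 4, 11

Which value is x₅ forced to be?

8

The 8 variables draw from only 8 values {4, 5, 6, 7, 8, 11, 21, 27}, so each is used; only x₃ can be 5, hence x₃ = 5.
The 7 still-open variables together cover exactly {4, 6, 7, 8, 11, 21, 27} — 7 values for 7 variables — and 7 appears only in x₆'s list, so x₆ = 7.
The 6 still-open variables draw from only 6 values {4, 6, 8, 11, 21, 27}, so each is used; only x₇ can be 21, hence x₇ = 21.
The 5 still-open variables draw from only 5 values {4, 6, 8, 11, 27}, so each is used; only x₅ can be 8, hence x₅ = 8.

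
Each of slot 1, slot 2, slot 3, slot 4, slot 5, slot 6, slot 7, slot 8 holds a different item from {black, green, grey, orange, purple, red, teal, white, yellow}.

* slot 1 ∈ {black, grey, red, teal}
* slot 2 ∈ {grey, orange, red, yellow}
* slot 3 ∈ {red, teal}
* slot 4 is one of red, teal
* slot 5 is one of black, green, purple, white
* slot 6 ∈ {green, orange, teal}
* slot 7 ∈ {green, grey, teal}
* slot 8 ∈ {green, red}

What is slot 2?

yellow

slot 3 and slot 4 between them cover only {red, teal} — a naked pair. Remove those values from slot 1, slot 2, slot 6, slot 7, slot 8.
slot 8's domain is down to {green}, so slot 8 = green. Remove green from slot 5, slot 6, slot 7.
slot 6 has just one choice, so slot 6 = orange. Remove orange from slot 2.
slot 7's domain is down to {grey}, so slot 7 = grey. Eliminate grey elsewhere: slot 1, slot 2.
So slot 2 = yellow.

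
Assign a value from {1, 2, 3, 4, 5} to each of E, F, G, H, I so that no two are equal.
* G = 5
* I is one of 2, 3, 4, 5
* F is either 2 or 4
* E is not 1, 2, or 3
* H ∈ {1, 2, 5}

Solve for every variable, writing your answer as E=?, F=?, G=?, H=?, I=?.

E=4, F=2, G=5, H=1, I=3

G has just one choice, so G = 5. Eliminate 5 elsewhere: E, H, I.
E must be 4 (only option left). So F, I can't be 4.
F has just one choice, so F = 2. Strike 2 from H, I.
H has just one choice, so H = 1.
I must be 3 (only option left).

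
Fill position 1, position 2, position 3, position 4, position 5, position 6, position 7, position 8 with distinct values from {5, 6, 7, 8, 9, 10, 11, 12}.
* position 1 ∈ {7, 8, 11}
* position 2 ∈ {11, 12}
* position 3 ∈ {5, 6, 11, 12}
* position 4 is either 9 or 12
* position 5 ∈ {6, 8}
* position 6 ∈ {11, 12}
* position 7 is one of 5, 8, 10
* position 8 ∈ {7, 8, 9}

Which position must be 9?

The 8 variables draw from only 8 values {5, 6, 7, 8, 9, 10, 11, 12}, so each is used; only position 7 can be 10, hence position 7 = 10.
The 7 still-open variables draw from only 7 values {5, 6, 7, 8, 9, 11, 12}, so each is used; only position 3 can be 5, hence position 3 = 5.
The 6 still-open variables draw from only 6 values {6, 7, 8, 9, 11, 12}, so each is used; only position 5 can be 6, hence position 5 = 6.
position 2 and position 6 share exactly the 2 values {11, 12}; by pigeonhole those values go to them, so strike 11, 12 from position 1, position 4.
So 9 goes to position 4.

position 4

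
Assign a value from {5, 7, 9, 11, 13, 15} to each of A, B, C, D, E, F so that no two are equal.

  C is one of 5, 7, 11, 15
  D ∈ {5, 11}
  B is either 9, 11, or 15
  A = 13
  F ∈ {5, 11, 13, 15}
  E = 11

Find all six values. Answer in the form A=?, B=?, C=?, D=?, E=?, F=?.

A must be 13 (only option left). Strike 13 from F.
E has just one choice, so E = 11. Strike 11 from B, C, D, F.
That leaves D = 5. Eliminate 5 elsewhere: C, F.
F's domain is down to {15}, so F = 15. Eliminate 15 elsewhere: B, C.
B's domain is down to {9}, so B = 9.
That leaves C = 7.

A=13, B=9, C=7, D=5, E=11, F=15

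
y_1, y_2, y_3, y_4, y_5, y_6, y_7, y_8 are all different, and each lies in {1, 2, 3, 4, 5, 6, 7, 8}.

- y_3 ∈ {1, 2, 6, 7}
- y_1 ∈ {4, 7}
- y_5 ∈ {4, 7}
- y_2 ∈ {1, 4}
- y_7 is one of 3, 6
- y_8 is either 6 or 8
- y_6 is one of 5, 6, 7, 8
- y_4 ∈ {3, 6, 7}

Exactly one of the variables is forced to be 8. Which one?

The 8 variables draw from only 8 values {1, 2, 3, 4, 5, 6, 7, 8}, so each is used; only y_3 can be 2, hence y_3 = 2.
The 7 still-open variables draw from only 7 values {1, 3, 4, 5, 6, 7, 8}, so each is used; only y_2 can be 1, hence y_2 = 1.
The 6 still-open variables together cover exactly {3, 4, 5, 6, 7, 8} — 6 values for 6 variables — and 5 appears only in y_6's list, so y_6 = 5.
The 5 still-open variables draw from only 5 values {3, 4, 6, 7, 8}, so each is used; only y_8 can be 8, hence y_8 = 8.

y_8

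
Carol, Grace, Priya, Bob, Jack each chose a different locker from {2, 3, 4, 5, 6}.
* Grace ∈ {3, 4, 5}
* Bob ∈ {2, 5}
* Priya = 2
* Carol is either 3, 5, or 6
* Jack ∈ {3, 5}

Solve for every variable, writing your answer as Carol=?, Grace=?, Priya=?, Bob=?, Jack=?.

Priya has just one choice, so Priya = 2. Strike 2 from Bob.
Bob must be 5 (only option left). Remove 5 from Carol, Grace, Jack.
Jack's domain is down to {3}, so Jack = 3. Strike 3 from Carol, Grace.
That leaves Carol = 6.
That leaves Grace = 4.

Carol=6, Grace=4, Priya=2, Bob=5, Jack=3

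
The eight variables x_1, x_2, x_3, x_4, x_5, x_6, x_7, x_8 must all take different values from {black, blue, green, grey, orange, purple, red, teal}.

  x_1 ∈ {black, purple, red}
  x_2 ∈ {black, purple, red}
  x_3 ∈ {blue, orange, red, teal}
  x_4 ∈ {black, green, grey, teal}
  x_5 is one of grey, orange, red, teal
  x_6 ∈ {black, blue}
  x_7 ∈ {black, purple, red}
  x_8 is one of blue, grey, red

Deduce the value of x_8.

Among the 8 variables, green fits only x_4 (and all 8 values in {black, blue, green, grey, orange, purple, red, teal} must be used), so x_4 = green.
x_1, x_2, x_7 share exactly the 3 values {black, purple, red}; by pigeonhole those values go to them, so strike black, purple, red from x_3, x_5, x_6, x_8.
x_6's domain is down to {blue}, so x_6 = blue. So x_3, x_8 can't be blue.
So x_8 = grey.

grey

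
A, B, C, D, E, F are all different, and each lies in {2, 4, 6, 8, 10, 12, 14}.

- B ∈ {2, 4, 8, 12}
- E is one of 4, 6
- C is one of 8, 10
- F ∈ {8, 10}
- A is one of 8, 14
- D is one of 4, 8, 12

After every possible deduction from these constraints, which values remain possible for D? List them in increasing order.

C and F share exactly the 2 values {8, 10}; by pigeonhole those values go to them, so strike 8, 10 from A, B, D.
That leaves A = 14.
No further eliminations apply; D can still be any of 4, 12.

4, 12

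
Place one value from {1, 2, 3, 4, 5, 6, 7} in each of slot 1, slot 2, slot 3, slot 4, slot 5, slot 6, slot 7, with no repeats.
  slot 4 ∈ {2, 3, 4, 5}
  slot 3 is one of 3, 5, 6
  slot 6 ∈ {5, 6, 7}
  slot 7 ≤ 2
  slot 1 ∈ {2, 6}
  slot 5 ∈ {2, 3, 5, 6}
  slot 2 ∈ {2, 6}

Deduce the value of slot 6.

7

Among the 7 variables, 1 fits only slot 7 (and all 7 values in {1, 2, 3, 4, 5, 6, 7} must be used), so slot 7 = 1.
The 6 still-open variables together cover exactly {2, 3, 4, 5, 6, 7} — 6 values for 6 variables — and 4 appears only in slot 4's list, so slot 4 = 4.
The 5 still-open variables together cover exactly {2, 3, 5, 6, 7} — 5 values for 5 variables — and 7 appears only in slot 6's list, so slot 6 = 7.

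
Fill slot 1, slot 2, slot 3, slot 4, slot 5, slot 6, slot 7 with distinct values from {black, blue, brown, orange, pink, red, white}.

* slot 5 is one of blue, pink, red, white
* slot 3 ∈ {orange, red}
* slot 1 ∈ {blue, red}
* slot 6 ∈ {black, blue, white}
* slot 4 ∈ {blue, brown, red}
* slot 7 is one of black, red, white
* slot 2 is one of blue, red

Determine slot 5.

Among the 7 variables, brown fits only slot 4 (and all 7 values in {black, blue, brown, orange, pink, red, white} must be used), so slot 4 = brown.
The 6 still-open variables draw from only 6 values {black, blue, orange, pink, red, white}, so each is used; only slot 3 can be orange, hence slot 3 = orange.
Among the 5 still-open variables, pink fits only slot 5 (and all 5 values in {black, blue, pink, red, white} must be used), so slot 5 = pink.

pink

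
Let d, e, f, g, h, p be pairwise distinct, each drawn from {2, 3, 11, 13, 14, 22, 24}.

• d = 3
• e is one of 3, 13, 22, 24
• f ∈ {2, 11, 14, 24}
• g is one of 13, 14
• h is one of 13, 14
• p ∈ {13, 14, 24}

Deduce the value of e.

d must be 3 (only option left). Strike 3 from e.
The 2 variables g and h are confined to {13, 14}, which locks those values in; drop them from e, f, p.
p's domain is down to {24}, so p = 24. Strike 24 from e, f.
So e = 22.

22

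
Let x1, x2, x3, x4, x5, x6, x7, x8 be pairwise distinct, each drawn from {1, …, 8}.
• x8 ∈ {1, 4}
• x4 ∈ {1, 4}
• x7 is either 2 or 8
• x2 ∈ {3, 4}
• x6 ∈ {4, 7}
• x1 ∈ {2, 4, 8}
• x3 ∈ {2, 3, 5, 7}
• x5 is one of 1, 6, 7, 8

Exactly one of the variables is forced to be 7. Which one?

x6

The 8 variables together cover exactly {1, 2, 3, 4, 5, 6, 7, 8} — 8 values for 8 variables — and 5 appears only in x3's list, so x3 = 5.
The 7 still-open variables together cover exactly {1, 2, 3, 4, 6, 7, 8} — 7 values for 7 variables — and 3 appears only in x2's list, so x2 = 3.
Among the 6 still-open variables, 6 fits only x5 (and all 6 values in {1, 2, 4, 6, 7, 8} must be used), so x5 = 6.
The 5 still-open variables together cover exactly {1, 2, 4, 7, 8} — 5 values for 5 variables — and 7 appears only in x6's list, so x6 = 7.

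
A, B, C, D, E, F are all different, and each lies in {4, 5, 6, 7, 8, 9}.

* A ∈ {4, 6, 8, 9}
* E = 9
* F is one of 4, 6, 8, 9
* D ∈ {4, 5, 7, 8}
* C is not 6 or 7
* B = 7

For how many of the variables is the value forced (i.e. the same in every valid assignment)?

2

B has just one choice, so B = 7. So D can't be 7.
That leaves E = 9. Remove 9 from A, C, F.
Determined: B=7, E=9. The other variables each still have more than one consistent value. That makes 2.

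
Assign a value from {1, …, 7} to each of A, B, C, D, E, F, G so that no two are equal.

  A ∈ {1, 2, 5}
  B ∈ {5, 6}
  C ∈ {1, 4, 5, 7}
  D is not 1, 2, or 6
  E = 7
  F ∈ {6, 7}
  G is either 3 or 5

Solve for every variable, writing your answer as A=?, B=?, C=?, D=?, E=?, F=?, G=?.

E has just one choice, so E = 7. Remove 7 from C, D, F.
F must be 6 (only option left). Remove 6 from B.
B's domain is down to {5}, so B = 5. Strike 5 from A, C, D, G.
G must be 3 (only option left). Eliminate 3 elsewhere: D.
That leaves D = 4. Remove 4 from C.
C's domain is down to {1}, so C = 1. Remove 1 from A.
A has just one choice, so A = 2.

A=2, B=5, C=1, D=4, E=7, F=6, G=3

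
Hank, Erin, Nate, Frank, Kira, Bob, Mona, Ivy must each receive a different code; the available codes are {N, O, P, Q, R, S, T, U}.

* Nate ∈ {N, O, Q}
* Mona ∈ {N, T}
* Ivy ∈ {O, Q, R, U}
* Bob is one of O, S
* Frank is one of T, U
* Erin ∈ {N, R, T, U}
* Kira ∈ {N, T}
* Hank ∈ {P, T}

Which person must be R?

Erin

Among the 8 variables, P fits only Hank (and all 8 values in {N, O, P, Q, R, S, T, U} must be used), so Hank = P.
The 7 still-open variables together cover exactly {N, O, Q, R, S, T, U} — 7 values for 7 variables — and S appears only in Bob's list, so Bob = S.
The 2 variables Kira and Mona are confined to {N, T}, which locks those values in; drop them from Erin, Nate, Frank.
Frank must be U (only option left). Strike U from Erin, Ivy.
So R goes to Erin.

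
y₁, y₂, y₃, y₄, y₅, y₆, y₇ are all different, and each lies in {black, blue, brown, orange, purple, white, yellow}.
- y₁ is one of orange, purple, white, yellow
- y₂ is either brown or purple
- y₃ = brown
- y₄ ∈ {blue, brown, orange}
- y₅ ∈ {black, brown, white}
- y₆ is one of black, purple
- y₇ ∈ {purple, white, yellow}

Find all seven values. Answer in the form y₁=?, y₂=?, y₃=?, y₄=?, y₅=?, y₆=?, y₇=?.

y₁=orange, y₂=purple, y₃=brown, y₄=blue, y₅=white, y₆=black, y₇=yellow

y₃ has just one choice, so y₃ = brown. Remove brown from y₂, y₄, y₅.
That leaves y₂ = purple. Eliminate purple elsewhere: y₁, y₆, y₇.
That leaves y₆ = black. Strike black from y₅.
y₅ must be white (only option left). Remove white from y₁, y₇.
y₇ must be yellow (only option left). Remove yellow from y₁.
y₁ has just one choice, so y₁ = orange. Strike orange from y₄.
y₄ must be blue (only option left).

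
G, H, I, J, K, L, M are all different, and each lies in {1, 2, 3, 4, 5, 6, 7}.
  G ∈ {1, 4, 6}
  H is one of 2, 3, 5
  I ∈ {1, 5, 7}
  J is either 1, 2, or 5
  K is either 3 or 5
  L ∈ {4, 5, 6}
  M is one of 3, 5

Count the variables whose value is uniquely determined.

The 7 variables draw from only 7 values {1, 2, 3, 4, 5, 6, 7}, so each is used; only I can be 7, hence I = 7.
K and M share exactly the 2 values {3, 5}; by pigeonhole those values go to them, so strike 3, 5 from H, J, L.
H's domain is down to {2}, so H = 2. Remove 2 from J.
J's domain is down to {1}, so J = 1. So G can't be 1.
Determined: H=2, I=7, J=1. The other variables each still have more than one consistent value. That makes 3.

3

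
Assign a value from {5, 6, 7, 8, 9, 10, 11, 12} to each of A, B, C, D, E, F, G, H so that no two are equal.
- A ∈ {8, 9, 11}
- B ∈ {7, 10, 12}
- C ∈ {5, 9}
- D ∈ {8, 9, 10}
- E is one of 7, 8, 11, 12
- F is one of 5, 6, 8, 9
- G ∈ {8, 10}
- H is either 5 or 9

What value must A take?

11

The 8 variables together cover exactly {5, 6, 7, 8, 9, 10, 11, 12} — 8 values for 8 variables — and 6 appears only in F's list, so F = 6.
C and H between them cover only {5, 9} — a naked pair. Remove those values from A, D.
The 2 variables D and G are confined to {8, 10}, which locks those values in; drop them from A, B, E.
So A = 11.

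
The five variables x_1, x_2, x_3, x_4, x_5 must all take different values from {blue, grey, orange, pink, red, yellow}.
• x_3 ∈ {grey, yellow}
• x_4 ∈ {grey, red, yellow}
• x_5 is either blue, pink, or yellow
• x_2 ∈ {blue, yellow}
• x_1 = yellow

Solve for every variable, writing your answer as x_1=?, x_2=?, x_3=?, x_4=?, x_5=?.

x_1=yellow, x_2=blue, x_3=grey, x_4=red, x_5=pink

x_1 has just one choice, so x_1 = yellow. Strike yellow from x_2, x_3, x_4, x_5.
x_2's domain is down to {blue}, so x_2 = blue. Eliminate blue elsewhere: x_5.
That leaves x_3 = grey. So x_4 can't be grey.
That leaves x_4 = red.
x_5 has just one choice, so x_5 = pink.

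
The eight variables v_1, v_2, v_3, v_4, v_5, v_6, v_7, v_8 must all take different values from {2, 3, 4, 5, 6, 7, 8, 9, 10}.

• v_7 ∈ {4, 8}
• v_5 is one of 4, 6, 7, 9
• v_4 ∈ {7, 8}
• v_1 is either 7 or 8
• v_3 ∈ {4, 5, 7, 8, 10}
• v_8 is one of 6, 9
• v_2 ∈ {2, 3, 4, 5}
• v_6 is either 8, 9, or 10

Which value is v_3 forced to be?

5

The 2 variables v_1 and v_4 are confined to {7, 8}, which locks those values in; drop them from v_3, v_5, v_6, v_7.
v_7's domain is down to {4}, so v_7 = 4. Eliminate 4 elsewhere: v_2, v_3, v_5.
The 2 variables v_5 and v_8 are confined to {6, 9}, which locks those values in; drop them from v_6.
v_6 has just one choice, so v_6 = 10. Eliminate 10 elsewhere: v_3.
So v_3 = 5.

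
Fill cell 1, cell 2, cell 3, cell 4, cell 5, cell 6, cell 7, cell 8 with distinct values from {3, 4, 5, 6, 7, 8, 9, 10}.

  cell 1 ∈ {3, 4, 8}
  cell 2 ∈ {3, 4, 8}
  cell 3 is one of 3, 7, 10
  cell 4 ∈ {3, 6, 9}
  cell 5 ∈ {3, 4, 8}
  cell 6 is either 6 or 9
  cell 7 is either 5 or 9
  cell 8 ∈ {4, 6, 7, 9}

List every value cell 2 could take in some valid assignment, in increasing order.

3, 4, 8

Among the 8 variables, 5 fits only cell 7 (and all 8 values in {3, 4, 5, 6, 7, 8, 9, 10} must be used), so cell 7 = 5.
The 7 still-open variables together cover exactly {3, 4, 6, 7, 8, 9, 10} — 7 values for 7 variables — and 10 appears only in cell 3's list, so cell 3 = 10.
The 6 still-open variables draw from only 6 values {3, 4, 6, 7, 8, 9}, so each is used; only cell 8 can be 7, hence cell 8 = 7.
cell 1, cell 2, cell 5 between them cover only {3, 4, 8} — a naked triple. Remove those values from cell 4.
No further eliminations apply; cell 2 can still be any of 3, 4, 8.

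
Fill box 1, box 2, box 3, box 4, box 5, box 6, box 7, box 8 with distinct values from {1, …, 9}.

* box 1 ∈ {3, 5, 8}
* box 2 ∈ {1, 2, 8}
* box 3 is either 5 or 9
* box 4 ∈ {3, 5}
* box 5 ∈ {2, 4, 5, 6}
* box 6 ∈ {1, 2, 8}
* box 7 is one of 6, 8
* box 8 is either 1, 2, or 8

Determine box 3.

9

The 8 variables draw from only 8 values {1, 2, 3, 4, 5, 6, 8, 9}, so each is used; only box 5 can be 4, hence box 5 = 4.
The 7 still-open variables draw from only 7 values {1, 2, 3, 5, 6, 8, 9}, so each is used; only box 7 can be 6, hence box 7 = 6.
The 6 still-open variables together cover exactly {1, 2, 3, 5, 8, 9} — 6 values for 6 variables — and 9 appears only in box 3's list, so box 3 = 9.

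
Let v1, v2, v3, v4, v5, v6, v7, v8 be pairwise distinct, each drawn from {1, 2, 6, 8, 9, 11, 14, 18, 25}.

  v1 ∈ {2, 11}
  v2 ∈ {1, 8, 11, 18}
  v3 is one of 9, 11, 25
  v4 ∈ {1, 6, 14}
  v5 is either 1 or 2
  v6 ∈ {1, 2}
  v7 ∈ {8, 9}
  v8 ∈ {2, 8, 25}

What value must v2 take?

v5 and v6 between them cover only {1, 2} — a naked pair. Remove those values from v1, v2, v4, v8.
v1 must be 11 (only option left). Eliminate 11 elsewhere: v2, v3.
v3, v7, v8 between them cover only {8, 9, 25} — a naked triple. Remove those values from v2.
So v2 = 18.

18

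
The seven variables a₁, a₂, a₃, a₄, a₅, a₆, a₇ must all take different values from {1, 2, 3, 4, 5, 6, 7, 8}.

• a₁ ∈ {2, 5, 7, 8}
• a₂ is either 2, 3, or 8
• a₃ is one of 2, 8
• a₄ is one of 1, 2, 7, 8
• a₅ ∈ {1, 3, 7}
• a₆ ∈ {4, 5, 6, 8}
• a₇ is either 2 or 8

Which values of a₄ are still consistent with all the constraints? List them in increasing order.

1, 7

a₃ and a₇ between them cover only {2, 8} — a naked pair. Remove those values from a₁, a₂, a₄, a₆.
a₂ must be 3 (only option left). So a₅ can't be 3.
a₄ and a₅ share exactly the 2 values {1, 7}; by pigeonhole those values go to them, so strike 1, 7 from a₁.
a₁ has just one choice, so a₁ = 5. Remove 5 from a₆.
No further eliminations apply; a₄ can still be any of 1, 7.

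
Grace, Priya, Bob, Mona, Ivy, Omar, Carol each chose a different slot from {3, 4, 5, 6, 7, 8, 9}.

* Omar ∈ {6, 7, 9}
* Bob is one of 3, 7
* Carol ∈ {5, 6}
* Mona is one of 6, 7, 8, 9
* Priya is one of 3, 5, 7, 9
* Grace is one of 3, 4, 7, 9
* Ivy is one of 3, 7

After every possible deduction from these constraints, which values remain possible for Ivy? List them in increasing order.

Among the 7 variables, 4 fits only Grace (and all 7 values in {3, 4, 5, 6, 7, 8, 9} must be used), so Grace = 4.
The 6 still-open variables draw from only 6 values {3, 5, 6, 7, 8, 9}, so each is used; only Mona can be 8, hence Mona = 8.
Bob and Ivy between them cover only {3, 7} — a naked pair. Remove those values from Priya, Omar.
No further eliminations apply; Ivy can still be any of 3, 7.

3, 7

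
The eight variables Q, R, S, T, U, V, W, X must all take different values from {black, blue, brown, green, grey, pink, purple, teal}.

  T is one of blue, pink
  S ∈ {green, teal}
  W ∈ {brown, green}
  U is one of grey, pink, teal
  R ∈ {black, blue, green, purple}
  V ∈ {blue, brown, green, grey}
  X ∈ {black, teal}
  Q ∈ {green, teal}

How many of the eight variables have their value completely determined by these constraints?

3

Among the 8 variables, purple fits only R (and all 8 values in {black, blue, brown, green, grey, pink, purple, teal} must be used), so R = purple.
The 7 still-open variables together cover exactly {black, blue, brown, green, grey, pink, teal} — 7 values for 7 variables — and black appears only in X's list, so X = black.
The 2 variables Q and S are confined to {green, teal}, which locks those values in; drop them from U, V, W.
W must be brown (only option left). So V can't be brown.
Determined: R=purple, W=brown, X=black. The other variables each still have more than one consistent value. That makes 3.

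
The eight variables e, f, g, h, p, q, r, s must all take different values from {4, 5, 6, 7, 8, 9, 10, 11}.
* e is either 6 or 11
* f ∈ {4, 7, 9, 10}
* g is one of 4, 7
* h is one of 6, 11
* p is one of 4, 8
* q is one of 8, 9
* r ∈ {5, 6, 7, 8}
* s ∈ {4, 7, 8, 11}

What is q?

9

Among the 8 variables, 5 fits only r (and all 8 values in {4, 5, 6, 7, 8, 9, 10, 11} must be used), so r = 5.
Among the 7 still-open variables, 10 fits only f (and all 7 values in {4, 6, 7, 8, 9, 10, 11} must be used), so f = 10.
The 6 still-open variables together cover exactly {4, 6, 7, 8, 9, 11} — 6 values for 6 variables — and 9 appears only in q's list, so q = 9.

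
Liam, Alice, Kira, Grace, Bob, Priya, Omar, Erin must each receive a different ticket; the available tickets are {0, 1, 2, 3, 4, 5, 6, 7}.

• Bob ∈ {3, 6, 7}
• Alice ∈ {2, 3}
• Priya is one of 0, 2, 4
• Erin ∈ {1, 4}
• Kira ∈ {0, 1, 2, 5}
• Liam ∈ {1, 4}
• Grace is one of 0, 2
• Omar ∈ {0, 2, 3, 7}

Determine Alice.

3

Among the 8 variables, 5 fits only Kira (and all 8 values in {0, 1, 2, 3, 4, 5, 6, 7} must be used), so Kira = 5.
Among the 7 still-open variables, 6 fits only Bob (and all 7 values in {0, 1, 2, 3, 4, 6, 7} must be used), so Bob = 6.
The 6 still-open variables draw from only 6 values {0, 1, 2, 3, 4, 7}, so each is used; only Omar can be 7, hence Omar = 7.
The 5 still-open variables together cover exactly {0, 1, 2, 3, 4} — 5 values for 5 variables — and 3 appears only in Alice's list, so Alice = 3.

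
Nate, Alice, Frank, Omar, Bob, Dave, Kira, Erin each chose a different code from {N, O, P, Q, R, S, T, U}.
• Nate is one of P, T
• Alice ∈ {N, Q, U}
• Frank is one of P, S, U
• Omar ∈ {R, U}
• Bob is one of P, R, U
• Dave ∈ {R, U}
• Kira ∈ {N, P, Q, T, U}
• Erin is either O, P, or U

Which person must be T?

The 8 variables together cover exactly {N, O, P, Q, R, S, T, U} — 8 values for 8 variables — and O appears only in Erin's list, so Erin = O.
Among the 7 still-open variables, S fits only Frank (and all 7 values in {N, P, Q, R, S, T, U} must be used), so Frank = S.
Omar and Dave share exactly the 2 values {R, U}; by pigeonhole those values go to them, so strike R, U from Alice, Bob, Kira.
Bob must be P (only option left). Strike P from Nate, Kira.
So T goes to Nate.

Nate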